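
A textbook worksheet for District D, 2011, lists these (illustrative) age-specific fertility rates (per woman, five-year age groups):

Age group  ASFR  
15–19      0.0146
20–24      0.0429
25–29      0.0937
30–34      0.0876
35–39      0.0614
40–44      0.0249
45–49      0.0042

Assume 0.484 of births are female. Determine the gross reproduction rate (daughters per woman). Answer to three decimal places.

0.797

Proportion female at birth = 0.484.
Sum of ASFRs = 0.0146 + 0.0429 + 0.0937 + 0.0876 + 0.0614 + 0.0249 + 0.0042 = 0.3293
TFR = 5 × 0.3293 = 1.6465
GRR = 0.484 × 1.6465 = 0.79691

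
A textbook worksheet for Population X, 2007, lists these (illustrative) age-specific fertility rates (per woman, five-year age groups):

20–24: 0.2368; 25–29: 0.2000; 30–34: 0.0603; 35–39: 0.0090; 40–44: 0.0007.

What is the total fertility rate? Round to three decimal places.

2.534

Sum of ASFRs = 0.2368 + 0.2000 + 0.0603 + 0.0090 + 0.0007 = 0.5068
TFR = 5 × 0.5068 = 2.534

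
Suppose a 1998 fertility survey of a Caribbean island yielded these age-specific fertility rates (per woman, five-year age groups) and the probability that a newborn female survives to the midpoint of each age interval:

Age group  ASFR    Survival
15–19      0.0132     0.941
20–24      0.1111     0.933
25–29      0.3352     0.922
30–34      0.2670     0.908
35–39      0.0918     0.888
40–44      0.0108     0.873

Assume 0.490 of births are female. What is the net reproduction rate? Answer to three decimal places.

Proportion female at birth = 0.490.
Survival-weighted fertility by age (5·fₓ·Sₓ):
  15–19: 5 × 0.0132 × 0.941 = 0.06211
  20–24: 5 × 0.1111 × 0.933 = 0.51828
  25–29: 5 × 0.3352 × 0.922 = 1.54527
  30–34: 5 × 0.2670 × 0.908 = 1.21218
  35–39: 5 × 0.0918 × 0.888 = 0.40759
  40–44: 5 × 0.0108 × 0.873 = 0.04714
Sum = 3.79257
NRR = 0.490 × 3.79257 = 1.85836

1.858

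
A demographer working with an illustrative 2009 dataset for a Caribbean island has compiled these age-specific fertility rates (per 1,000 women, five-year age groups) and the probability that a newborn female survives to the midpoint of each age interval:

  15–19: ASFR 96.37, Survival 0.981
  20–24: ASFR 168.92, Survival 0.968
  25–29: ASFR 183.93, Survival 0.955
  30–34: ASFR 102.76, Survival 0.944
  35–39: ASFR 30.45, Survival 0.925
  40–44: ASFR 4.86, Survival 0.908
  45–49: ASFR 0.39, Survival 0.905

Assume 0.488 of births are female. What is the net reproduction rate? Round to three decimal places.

1.375

Proportion female at birth = 0.488.
Survival-weighted fertility by age (5·fₓ·Sₓ):
  15–19: 5 × 96.37/1000 × 0.981 = 0.47269
  20–24: 5 × 168.92/1000 × 0.968 = 0.81757
  25–29: 5 × 183.93/1000 × 0.955 = 0.87827
  30–34: 5 × 102.76/1000 × 0.944 = 0.48503
  35–39: 5 × 30.45/1000 × 0.925 = 0.14083
  40–44: 5 × 4.86/1000 × 0.908 = 0.02206
  45–49: 5 × 0.39/1000 × 0.905 = 0.00176
Sum = 2.81821
NRR = 0.488 × 2.81821 = 1.37529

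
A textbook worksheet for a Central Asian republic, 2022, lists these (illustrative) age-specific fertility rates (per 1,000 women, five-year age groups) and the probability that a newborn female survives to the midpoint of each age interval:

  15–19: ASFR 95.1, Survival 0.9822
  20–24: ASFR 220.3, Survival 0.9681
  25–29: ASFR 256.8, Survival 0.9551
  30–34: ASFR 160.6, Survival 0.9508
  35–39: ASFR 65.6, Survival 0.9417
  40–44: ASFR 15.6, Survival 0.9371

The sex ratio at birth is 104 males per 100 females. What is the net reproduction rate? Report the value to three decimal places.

Proportion female at birth = 100 / (100 + 104) = 0.49020.
Per-age-group product (5 × ASFR × survival probability):
  15–19: 5 × 95.1/1000 × 0.9822 = 0.46704
  20–24: 5 × 220.3/1000 × 0.9681 = 1.06636
  25–29: 5 × 256.8/1000 × 0.9551 = 1.22635
  30–34: 5 × 160.6/1000 × 0.9508 = 0.76349
  35–39: 5 × 65.6/1000 × 0.9417 = 0.30888
  40–44: 5 × 15.6/1000 × 0.9371 = 0.07309
Sum = 3.90521
NRR = 0.49020 × 3.90521 = 1.91433
With NRR above 1 the population is above replacement fertility.

1.914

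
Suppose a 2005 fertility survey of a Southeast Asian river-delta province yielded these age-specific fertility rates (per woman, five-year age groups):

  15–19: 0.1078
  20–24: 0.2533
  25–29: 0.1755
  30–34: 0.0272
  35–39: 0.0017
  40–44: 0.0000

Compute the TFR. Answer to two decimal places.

Sum of ASFRs = 0.1078 + 0.2533 + 0.1755 + 0.0272 + 0.0017 + 0.0000 = 0.5655
TFR = 5 × 0.5655 = 2.8275

2.83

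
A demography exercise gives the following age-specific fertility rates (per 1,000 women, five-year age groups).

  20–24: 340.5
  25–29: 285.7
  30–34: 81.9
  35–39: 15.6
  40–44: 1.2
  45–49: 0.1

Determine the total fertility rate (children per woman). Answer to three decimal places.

Sum of ASFRs = 340.5 + 285.7 + 81.9 + 15.6 + 1.2 + 0.1 = 725.0
TFR = 5 × 725.0 / 1000 = 3.625

3.625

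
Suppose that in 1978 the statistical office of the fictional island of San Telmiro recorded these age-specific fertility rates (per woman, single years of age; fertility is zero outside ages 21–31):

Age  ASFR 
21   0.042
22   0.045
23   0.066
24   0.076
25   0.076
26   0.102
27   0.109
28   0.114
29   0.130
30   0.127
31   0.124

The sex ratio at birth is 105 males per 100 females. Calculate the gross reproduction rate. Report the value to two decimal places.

Proportion female at birth = 100 / (100 + 105) = 0.48780.
Sum of ASFRs = 0.042 + 0.045 + 0.066 + 0.076 + 0.076 + 0.102 + 0.109 + 0.114 + 0.130 + 0.127 + 0.124 = 1.011
TFR = 1.011
GRR = 0.48780 × 1.011 = 0.49317

0.49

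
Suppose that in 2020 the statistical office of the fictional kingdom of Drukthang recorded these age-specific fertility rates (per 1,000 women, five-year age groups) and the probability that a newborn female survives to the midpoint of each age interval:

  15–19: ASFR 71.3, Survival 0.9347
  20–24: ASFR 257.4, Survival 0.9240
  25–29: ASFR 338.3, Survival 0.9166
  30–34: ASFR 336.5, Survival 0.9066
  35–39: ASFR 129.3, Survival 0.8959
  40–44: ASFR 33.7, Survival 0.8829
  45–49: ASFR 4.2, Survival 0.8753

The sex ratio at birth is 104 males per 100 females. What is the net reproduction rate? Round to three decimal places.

Proportion female at birth = 100 / (100 + 104) = 0.49020.
Per-age-group product (5 × ASFR × survival probability):
  15–19: 5 × 71.3/1000 × 0.9347 = 0.33322
  20–24: 5 × 257.4/1000 × 0.9240 = 1.18919
  25–29: 5 × 338.3/1000 × 0.9166 = 1.55043
  30–34: 5 × 336.5/1000 × 0.9066 = 1.52535
  35–39: 5 × 129.3/1000 × 0.8959 = 0.57920
  40–44: 5 × 33.7/1000 × 0.8829 = 0.14877
  45–49: 5 × 4.2/1000 × 0.8753 = 0.01838
Sum = 5.34454
NRR = 0.49020 × 5.34454 = 2.61989

2.620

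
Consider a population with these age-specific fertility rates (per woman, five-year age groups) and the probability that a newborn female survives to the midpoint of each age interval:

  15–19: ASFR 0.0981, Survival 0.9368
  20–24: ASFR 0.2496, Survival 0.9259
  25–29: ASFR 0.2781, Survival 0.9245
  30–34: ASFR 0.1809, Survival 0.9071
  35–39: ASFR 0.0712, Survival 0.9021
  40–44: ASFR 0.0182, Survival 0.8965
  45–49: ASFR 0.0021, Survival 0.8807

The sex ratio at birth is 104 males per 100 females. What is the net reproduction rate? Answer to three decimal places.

Proportion female at birth = 100 / (100 + 104) = 0.49020.
Each age group contributes 5 × ASFR × survival:
  15–19: 5 × 0.0981 × 0.9368 = 0.45950
  20–24: 5 × 0.2496 × 0.9259 = 1.15552
  25–29: 5 × 0.2781 × 0.9245 = 1.28552
  30–34: 5 × 0.1809 × 0.9071 = 0.82047
  35–39: 5 × 0.0712 × 0.9021 = 0.32115
  40–44: 5 × 0.0182 × 0.8965 = 0.08158
  45–49: 5 × 0.0021 × 0.8807 = 0.00925
Sum = 4.13299
NRR = 0.49020 × 4.13299 = 2.02599
NRR > 1, so each generation more than replaces itself.

2.026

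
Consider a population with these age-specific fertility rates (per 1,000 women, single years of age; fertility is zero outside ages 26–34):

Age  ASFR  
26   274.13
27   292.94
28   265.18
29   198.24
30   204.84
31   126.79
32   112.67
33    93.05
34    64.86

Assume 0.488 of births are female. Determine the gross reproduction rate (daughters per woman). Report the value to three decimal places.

Proportion female at birth = 0.488.
Sum of ASFRs = 274.13 + 292.94 + 265.18 + 198.24 + 204.84 + 126.79 + 112.67 + 93.05 + 64.86 = 1632.70
TFR = 1632.70 / 1000 = 1.6327
GRR = 0.488 × 1.6327 = 0.79676

0.797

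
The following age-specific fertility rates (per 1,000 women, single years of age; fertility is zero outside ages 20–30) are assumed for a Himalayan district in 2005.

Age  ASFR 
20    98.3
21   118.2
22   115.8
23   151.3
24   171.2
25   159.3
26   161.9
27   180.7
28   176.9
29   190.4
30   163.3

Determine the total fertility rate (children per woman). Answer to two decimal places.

1.69

Sum of ASFRs = 98.3 + 118.2 + 115.8 + 151.3 + 171.2 + 159.3 + 161.9 + 180.7 + 176.9 + 190.4 + 163.3 = 1687.3
TFR = 1687.3 / 1000 = 1.6873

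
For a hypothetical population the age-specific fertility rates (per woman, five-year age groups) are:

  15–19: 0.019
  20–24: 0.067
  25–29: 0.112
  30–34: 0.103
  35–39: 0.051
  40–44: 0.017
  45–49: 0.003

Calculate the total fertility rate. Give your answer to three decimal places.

Sum of ASFRs = 0.019 + 0.067 + 0.112 + 0.103 + 0.051 + 0.017 + 0.003 = 0.372
TFR = 5 × 0.372 = 1.86

1.860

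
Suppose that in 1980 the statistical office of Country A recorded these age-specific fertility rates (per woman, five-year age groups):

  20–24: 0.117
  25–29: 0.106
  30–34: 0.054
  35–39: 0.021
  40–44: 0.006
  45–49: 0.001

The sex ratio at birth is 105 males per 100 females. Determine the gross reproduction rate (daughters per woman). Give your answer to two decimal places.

0.74

Proportion female at birth = 100 / (100 + 105) = 0.48780.
Sum of ASFRs = 0.117 + 0.106 + 0.054 + 0.021 + 0.006 + 0.001 = 0.305
TFR = 5 × 0.305 = 1.525
GRR = 0.48780 × 1.525 = 0.74390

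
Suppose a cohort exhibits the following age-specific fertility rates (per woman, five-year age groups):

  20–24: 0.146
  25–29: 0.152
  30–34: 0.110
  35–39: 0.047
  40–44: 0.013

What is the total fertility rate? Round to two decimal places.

Sum of ASFRs = 0.146 + 0.152 + 0.110 + 0.047 + 0.013 = 0.468
TFR = 5 × 0.468 = 2.34

2.34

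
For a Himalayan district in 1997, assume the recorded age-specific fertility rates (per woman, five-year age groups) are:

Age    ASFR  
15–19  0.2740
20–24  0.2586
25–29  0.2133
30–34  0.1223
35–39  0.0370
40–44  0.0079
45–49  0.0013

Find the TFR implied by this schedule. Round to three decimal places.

Sum of ASFRs = 0.2740 + 0.2586 + 0.2133 + 0.1223 + 0.0370 + 0.0079 + 0.0013 = 0.9144
TFR = 5 × 0.9144 = 4.572

4.572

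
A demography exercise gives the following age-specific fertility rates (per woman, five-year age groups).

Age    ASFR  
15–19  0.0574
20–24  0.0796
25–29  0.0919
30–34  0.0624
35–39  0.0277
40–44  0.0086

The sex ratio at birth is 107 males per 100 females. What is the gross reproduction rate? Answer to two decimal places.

Proportion female at birth = 100 / (100 + 107) = 0.48309.
Sum of ASFRs = 0.0574 + 0.0796 + 0.0919 + 0.0624 + 0.0277 + 0.0086 = 0.3276
TFR = 5 × 0.3276 = 1.638
GRR = 0.48309 × 1.638 = 0.79130

0.79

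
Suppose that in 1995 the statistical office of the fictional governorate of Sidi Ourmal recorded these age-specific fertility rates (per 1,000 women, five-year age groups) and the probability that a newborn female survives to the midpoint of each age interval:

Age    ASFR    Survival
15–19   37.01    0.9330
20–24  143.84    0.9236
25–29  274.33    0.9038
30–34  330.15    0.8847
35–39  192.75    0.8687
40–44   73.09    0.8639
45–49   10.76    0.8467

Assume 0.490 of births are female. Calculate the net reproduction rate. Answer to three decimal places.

2.320

Proportion female at birth = 0.490.
Survival-weighted fertility by age (5·fₓ·Sₓ):
  15–19: 5 × 37.01/1000 × 0.9330 = 0.17265
  20–24: 5 × 143.84/1000 × 0.9236 = 0.66425
  25–29: 5 × 274.33/1000 × 0.9038 = 1.23970
  30–34: 5 × 330.15/1000 × 0.8847 = 1.46042
  35–39: 5 × 192.75/1000 × 0.8687 = 0.83721
  40–44: 5 × 73.09/1000 × 0.8639 = 0.31571
  45–49: 5 × 10.76/1000 × 0.8467 = 0.04555
Sum = 4.73549
NRR = 0.490 × 4.73549 = 2.32039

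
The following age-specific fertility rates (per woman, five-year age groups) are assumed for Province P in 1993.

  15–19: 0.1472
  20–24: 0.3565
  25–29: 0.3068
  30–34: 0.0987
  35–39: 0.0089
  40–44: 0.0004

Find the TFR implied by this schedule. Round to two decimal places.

4.59

Sum of ASFRs = 0.1472 + 0.3565 + 0.3068 + 0.0987 + 0.0089 + 0.0004 = 0.9185
TFR = 5 × 0.9185 = 4.5925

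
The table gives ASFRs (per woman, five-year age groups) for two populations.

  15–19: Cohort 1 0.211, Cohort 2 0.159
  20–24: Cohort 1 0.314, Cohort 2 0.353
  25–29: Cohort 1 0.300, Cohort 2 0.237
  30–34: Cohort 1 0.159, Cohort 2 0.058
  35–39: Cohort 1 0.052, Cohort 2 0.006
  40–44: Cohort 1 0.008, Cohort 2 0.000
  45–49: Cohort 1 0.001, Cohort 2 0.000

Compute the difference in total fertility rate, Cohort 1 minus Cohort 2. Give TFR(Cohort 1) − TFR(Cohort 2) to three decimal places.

1.160

Cohort 1:
  Sum of ASFRs = 0.211 + 0.314 + 0.300 + 0.159 + 0.052 + 0.008 + 0.001 = 1.045
  TFR = 5 × 1.045 = 5.225
Cohort 2:
  Sum of ASFRs = 0.159 + 0.353 + 0.237 + 0.058 + 0.006 + 0.000 + 0.000 = 0.813
  TFR = 5 × 0.813 = 4.065
Difference = 5.225 − 4.065 = 1.16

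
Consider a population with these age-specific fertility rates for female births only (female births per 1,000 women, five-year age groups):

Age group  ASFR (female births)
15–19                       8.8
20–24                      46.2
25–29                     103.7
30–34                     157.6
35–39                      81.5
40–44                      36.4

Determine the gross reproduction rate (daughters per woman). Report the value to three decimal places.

Sum of female ASFRs = 8.8 + 46.2 + 103.7 + 157.6 + 81.5 + 36.4 = 434.2
GRR = 5 × 434.2 / 1000 = 2.171

2.171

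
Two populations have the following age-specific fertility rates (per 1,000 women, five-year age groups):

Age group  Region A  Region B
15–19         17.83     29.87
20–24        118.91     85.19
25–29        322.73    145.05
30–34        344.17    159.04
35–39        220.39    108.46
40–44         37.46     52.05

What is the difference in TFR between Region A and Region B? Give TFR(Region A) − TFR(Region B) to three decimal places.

Region A:
  Sum of ASFRs = 17.83 + 118.91 + 322.73 + 344.17 + 220.39 + 37.46 = 1061.49
  TFR = 5 × 1061.49 / 1000 = 5.30745
Region B:
  Sum of ASFRs = 29.87 + 85.19 + 145.05 + 159.04 + 108.46 + 52.05 = 579.66
  TFR = 5 × 579.66 / 1000 = 2.8983
Difference = 5.30745 − 2.8983 = 2.40915

2.409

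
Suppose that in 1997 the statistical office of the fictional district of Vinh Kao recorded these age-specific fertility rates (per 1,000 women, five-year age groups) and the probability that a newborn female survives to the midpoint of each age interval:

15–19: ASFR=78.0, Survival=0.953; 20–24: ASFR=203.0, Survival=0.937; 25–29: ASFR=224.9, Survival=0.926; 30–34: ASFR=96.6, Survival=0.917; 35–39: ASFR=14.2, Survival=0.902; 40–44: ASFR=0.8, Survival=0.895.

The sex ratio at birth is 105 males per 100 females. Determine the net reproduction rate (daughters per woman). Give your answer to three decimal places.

Proportion female at birth = 100 / (100 + 105) = 0.48780.
Survival-weighted fertility by age (5·fₓ·Sₓ):
  15–19: 5 × 78.0/1000 × 0.953 = 0.37167
  20–24: 5 × 203.0/1000 × 0.937 = 0.95106
  25–29: 5 × 224.9/1000 × 0.926 = 1.04129
  30–34: 5 × 96.6/1000 × 0.917 = 0.44291
  35–39: 5 × 14.2/1000 × 0.902 = 0.06404
  40–44: 5 × 0.8/1000 × 0.895 = 0.00358
Sum = 2.87455
NRR = 0.48780 × 2.87455 = 1.40221

1.402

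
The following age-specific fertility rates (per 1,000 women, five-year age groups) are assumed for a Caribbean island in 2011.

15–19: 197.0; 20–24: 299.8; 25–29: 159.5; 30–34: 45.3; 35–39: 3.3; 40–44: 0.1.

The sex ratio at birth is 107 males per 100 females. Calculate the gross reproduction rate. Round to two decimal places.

1.70

Proportion female at birth = 100 / (100 + 107) = 0.48309.
Sum of ASFRs = 197.0 + 299.8 + 159.5 + 45.3 + 3.3 + 0.1 = 705.0
TFR = 5 × 705.0 / 1000 = 3.525
GRR = 0.48309 × 3.525 = 1.70289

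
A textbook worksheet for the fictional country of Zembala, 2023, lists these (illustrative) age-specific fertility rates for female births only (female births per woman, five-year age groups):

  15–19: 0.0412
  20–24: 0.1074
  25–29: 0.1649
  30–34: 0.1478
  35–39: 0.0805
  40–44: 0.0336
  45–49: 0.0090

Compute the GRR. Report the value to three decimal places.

Sum of female ASFRs = 0.0412 + 0.1074 + 0.1649 + 0.1478 + 0.0805 + 0.0336 + 0.0090 = 0.5844
GRR = 5 × 0.5844 = 2.922

2.922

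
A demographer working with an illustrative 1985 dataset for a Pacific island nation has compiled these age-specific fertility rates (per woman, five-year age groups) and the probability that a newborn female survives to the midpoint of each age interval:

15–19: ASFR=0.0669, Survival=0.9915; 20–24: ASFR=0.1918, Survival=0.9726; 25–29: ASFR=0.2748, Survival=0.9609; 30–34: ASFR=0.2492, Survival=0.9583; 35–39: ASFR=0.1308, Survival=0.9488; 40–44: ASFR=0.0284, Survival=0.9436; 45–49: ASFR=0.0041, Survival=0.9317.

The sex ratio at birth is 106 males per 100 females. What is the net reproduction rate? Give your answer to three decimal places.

Proportion female at birth = 100 / (100 + 106) = 0.48544.
Each age group contributes 5 × ASFR × survival:
  15–19: 5 × 0.0669 × 0.9915 = 0.33166
  20–24: 5 × 0.1918 × 0.9726 = 0.93272
  25–29: 5 × 0.2748 × 0.9609 = 1.32028
  30–34: 5 × 0.2492 × 0.9583 = 1.19404
  35–39: 5 × 0.1308 × 0.9488 = 0.62052
  40–44: 5 × 0.0284 × 0.9436 = 0.13399
  45–49: 5 × 0.0041 × 0.9317 = 0.01910
Sum = 4.55231
NRR = 0.48544 × 4.55231 = 2.20987
An NRR exceeding 1 indicates intrinsic growth under these rates.

2.210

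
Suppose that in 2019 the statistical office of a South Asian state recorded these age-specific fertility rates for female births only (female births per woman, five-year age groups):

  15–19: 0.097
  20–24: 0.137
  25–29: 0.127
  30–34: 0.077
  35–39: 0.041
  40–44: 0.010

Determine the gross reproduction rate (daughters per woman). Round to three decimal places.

Sum of female ASFRs = 0.097 + 0.137 + 0.127 + 0.077 + 0.041 + 0.010 = 0.489
GRR = 5 × 0.489 = 2.445

2.445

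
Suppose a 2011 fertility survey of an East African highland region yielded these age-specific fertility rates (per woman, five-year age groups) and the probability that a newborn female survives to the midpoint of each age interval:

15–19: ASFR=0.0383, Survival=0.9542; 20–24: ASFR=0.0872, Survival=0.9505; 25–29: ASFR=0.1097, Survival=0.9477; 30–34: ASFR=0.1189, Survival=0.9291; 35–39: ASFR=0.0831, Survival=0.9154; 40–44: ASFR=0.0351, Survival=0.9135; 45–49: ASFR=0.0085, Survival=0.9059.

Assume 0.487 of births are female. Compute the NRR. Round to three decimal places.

1.095

Proportion female at birth = 0.487.
Survival-weighted fertility by age (5·fₓ·Sₓ):
  15–19: 5 × 0.0383 × 0.9542 = 0.18273
  20–24: 5 × 0.0872 × 0.9505 = 0.41442
  25–29: 5 × 0.1097 × 0.9477 = 0.51981
  30–34: 5 × 0.1189 × 0.9291 = 0.55235
  35–39: 5 × 0.0831 × 0.9154 = 0.38035
  40–44: 5 × 0.0351 × 0.9135 = 0.16032
  45–49: 5 × 0.0085 × 0.9059 = 0.03850
Sum = 2.24848
NRR = 0.487 × 2.24848 = 1.09501
With NRR above 1 the population is above replacement fertility.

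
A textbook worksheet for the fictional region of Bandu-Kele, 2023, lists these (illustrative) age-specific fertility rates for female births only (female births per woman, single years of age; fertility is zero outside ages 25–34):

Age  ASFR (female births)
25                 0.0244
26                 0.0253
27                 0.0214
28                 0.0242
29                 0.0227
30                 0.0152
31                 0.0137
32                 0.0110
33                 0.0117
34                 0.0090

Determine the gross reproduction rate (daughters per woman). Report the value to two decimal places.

0.18

Sum of female ASFRs = 0.0244 + 0.0253 + 0.0214 + 0.0242 + 0.0227 + 0.0152 + 0.0137 + 0.0110 + 0.0117 + 0.0090 = 0.1786
GRR = 0.1786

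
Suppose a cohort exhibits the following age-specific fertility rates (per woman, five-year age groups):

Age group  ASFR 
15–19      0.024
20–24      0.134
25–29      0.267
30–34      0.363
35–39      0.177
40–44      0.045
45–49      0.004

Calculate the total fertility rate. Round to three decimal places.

Sum of ASFRs = 0.024 + 0.134 + 0.267 + 0.363 + 0.177 + 0.045 + 0.004 = 1.014
TFR = 5 × 1.014 = 5.07

5.070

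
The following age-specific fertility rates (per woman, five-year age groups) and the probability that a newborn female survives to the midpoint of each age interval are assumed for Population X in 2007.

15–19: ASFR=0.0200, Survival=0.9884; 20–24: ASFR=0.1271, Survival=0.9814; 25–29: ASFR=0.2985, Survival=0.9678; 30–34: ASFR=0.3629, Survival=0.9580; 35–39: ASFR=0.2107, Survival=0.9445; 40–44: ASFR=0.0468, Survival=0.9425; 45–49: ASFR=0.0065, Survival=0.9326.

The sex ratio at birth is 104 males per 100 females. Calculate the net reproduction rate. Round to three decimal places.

Proportion female at birth = 100 / (100 + 104) = 0.49020.
Survival-weighted fertility by age (5·fₓ·Sₓ):
  15–19: 5 × 0.0200 × 0.9884 = 0.09884
  20–24: 5 × 0.1271 × 0.9814 = 0.62368
  25–29: 5 × 0.2985 × 0.9678 = 1.44444
  30–34: 5 × 0.3629 × 0.9580 = 1.73829
  35–39: 5 × 0.2107 × 0.9445 = 0.99503
  40–44: 5 × 0.0468 × 0.9425 = 0.22055
  45–49: 5 × 0.0065 × 0.9326 = 0.03031
Sum = 5.15114
NRR = 0.49020 × 5.15114 = 2.52509

2.525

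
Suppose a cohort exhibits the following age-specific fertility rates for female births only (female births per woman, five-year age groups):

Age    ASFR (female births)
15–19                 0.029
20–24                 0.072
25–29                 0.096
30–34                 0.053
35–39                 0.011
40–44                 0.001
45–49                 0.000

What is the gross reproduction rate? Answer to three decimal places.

1.310

Sum of female ASFRs = 0.029 + 0.072 + 0.096 + 0.053 + 0.011 + 0.001 + 0.000 = 0.262
GRR = 5 × 0.262 = 1.31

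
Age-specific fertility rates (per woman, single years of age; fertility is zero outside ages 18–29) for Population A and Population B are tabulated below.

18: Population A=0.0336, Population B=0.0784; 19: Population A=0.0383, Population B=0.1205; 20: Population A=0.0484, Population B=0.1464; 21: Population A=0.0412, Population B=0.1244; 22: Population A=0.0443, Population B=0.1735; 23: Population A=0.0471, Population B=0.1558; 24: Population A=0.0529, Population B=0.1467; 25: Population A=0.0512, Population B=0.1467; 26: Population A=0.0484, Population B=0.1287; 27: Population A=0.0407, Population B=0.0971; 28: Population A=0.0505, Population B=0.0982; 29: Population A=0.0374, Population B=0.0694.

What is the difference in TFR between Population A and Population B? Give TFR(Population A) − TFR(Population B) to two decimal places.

-0.95

Population A:
  Sum of ASFRs = 0.0336 + 0.0383 + 0.0484 + 0.0412 + 0.0443 + 0.0471 + 0.0529 + 0.0512 + 0.0484 + 0.0407 + 0.0505 + 0.0374 = 0.5340
  TFR = 0.534
Population B:
  Sum of ASFRs = 0.0784 + 0.1205 + 0.1464 + 0.1244 + 0.1735 + 0.1558 + 0.1467 + 0.1467 + 0.1287 + 0.0971 + 0.0982 + 0.0694 = 1.4858
  TFR = 1.4858
Difference = 0.534 − 1.4858 = -0.9518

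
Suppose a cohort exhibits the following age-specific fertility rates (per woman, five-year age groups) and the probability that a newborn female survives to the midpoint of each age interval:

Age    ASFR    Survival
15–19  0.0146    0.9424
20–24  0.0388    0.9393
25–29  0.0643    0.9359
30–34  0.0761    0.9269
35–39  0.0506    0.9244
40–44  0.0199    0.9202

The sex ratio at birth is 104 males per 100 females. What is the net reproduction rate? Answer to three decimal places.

Proportion female at birth = 100 / (100 + 104) = 0.49020.
Each age group contributes 5 × ASFR × survival:
  15–19: 5 × 0.0146 × 0.9424 = 0.06880
  20–24: 5 × 0.0388 × 0.9393 = 0.18222
  25–29: 5 × 0.0643 × 0.9359 = 0.30089
  30–34: 5 × 0.0761 × 0.9269 = 0.35269
  35–39: 5 × 0.0506 × 0.9244 = 0.23387
  40–44: 5 × 0.0199 × 0.9202 = 0.09156
Sum = 1.23003
NRR = 0.49020 × 1.23003 = 0.60296
With NRR below 1 the population is below replacement fertility.

0.603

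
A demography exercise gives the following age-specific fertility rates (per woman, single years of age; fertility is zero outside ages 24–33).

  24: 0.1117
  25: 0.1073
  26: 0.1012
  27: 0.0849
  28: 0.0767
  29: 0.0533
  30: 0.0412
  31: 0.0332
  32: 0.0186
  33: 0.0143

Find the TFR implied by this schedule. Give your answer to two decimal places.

0.64

Sum of ASFRs = 0.1117 + 0.1073 + 0.1012 + 0.0849 + 0.0767 + 0.0533 + 0.0412 + 0.0332 + 0.0186 + 0.0143 = 0.6424
TFR = 0.6424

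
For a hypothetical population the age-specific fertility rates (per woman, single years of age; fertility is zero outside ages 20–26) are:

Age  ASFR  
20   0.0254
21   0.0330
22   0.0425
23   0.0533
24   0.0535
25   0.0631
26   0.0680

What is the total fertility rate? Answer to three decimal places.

Sum of ASFRs = 0.0254 + 0.0330 + 0.0425 + 0.0533 + 0.0535 + 0.0631 + 0.0680 = 0.3388
TFR = 0.3388

0.339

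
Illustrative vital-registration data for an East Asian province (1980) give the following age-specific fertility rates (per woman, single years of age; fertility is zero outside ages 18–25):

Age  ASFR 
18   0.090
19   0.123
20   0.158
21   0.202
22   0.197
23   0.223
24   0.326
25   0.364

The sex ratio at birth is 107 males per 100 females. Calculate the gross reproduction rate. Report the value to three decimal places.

0.813

Proportion female at birth = 100 / (100 + 107) = 0.48309.
Sum of ASFRs = 0.090 + 0.123 + 0.158 + 0.202 + 0.197 + 0.223 + 0.326 + 0.364 = 1.683
TFR = 1.683
GRR = 0.48309 × 1.683 = 0.81304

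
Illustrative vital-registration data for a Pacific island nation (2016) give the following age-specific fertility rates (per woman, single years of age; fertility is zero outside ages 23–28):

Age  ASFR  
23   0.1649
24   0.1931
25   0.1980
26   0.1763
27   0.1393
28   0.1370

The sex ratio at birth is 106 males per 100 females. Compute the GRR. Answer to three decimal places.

0.490

Proportion female at birth = 100 / (100 + 106) = 0.48544.
Sum of ASFRs = 0.1649 + 0.1931 + 0.1980 + 0.1763 + 0.1393 + 0.1370 = 1.0086
TFR = 1.0086
GRR = 0.48544 × 1.0086 = 0.48961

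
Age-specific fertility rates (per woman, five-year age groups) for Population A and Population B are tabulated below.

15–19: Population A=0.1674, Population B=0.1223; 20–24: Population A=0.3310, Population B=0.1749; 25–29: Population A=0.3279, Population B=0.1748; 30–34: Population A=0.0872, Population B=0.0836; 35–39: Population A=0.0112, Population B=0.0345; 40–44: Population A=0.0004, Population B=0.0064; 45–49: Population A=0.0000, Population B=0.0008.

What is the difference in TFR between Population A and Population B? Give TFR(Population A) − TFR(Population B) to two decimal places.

1.64

Population A:
  Sum of ASFRs = 0.1674 + 0.3310 + 0.3279 + 0.0872 + 0.0112 + 0.0004 + 0.0000 = 0.9251
  TFR = 5 × 0.9251 = 4.6255
Population B:
  Sum of ASFRs = 0.1223 + 0.1749 + 0.1748 + 0.0836 + 0.0345 + 0.0064 + 0.0008 = 0.5973
  TFR = 5 × 0.5973 = 2.9865
Difference = 4.6255 − 2.9865 = 1.639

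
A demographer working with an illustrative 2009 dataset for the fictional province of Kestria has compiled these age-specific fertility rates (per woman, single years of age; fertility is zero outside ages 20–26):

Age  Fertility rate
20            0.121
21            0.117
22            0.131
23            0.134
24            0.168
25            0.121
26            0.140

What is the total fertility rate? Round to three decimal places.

0.932

Sum of ASFRs = 0.121 + 0.117 + 0.131 + 0.134 + 0.168 + 0.121 + 0.140 = 0.932
TFR = 0.932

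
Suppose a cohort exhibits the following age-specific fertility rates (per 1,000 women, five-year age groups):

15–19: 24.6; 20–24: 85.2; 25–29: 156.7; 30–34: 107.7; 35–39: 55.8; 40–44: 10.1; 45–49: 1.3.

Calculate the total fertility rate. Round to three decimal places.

Sum of ASFRs = 24.6 + 85.2 + 156.7 + 107.7 + 55.8 + 10.1 + 1.3 = 441.4
TFR = 5 × 441.4 / 1000 = 2.207

2.207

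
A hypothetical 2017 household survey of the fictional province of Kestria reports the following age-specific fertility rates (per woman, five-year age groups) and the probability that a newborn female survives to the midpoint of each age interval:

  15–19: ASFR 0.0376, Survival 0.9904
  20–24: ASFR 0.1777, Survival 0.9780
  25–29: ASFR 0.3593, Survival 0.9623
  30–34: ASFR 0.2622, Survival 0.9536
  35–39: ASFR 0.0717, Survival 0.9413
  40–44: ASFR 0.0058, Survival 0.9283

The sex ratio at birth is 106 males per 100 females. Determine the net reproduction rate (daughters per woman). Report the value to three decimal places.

Proportion female at birth = 100 / (100 + 106) = 0.48544.
Survival-weighted fertility by age (5·fₓ·Sₓ):
  15–19: 5 × 0.0376 × 0.9904 = 0.18620
  20–24: 5 × 0.1777 × 0.9780 = 0.86895
  25–29: 5 × 0.3593 × 0.9623 = 1.72877
  30–34: 5 × 0.2622 × 0.9536 = 1.25017
  35–39: 5 × 0.0717 × 0.9413 = 0.33746
  40–44: 5 × 0.0058 × 0.9283 = 0.02692
Sum = 4.39847
NRR = 0.48544 × 4.39847 = 2.13519
An NRR exceeding 1 indicates intrinsic growth under these rates.

2.135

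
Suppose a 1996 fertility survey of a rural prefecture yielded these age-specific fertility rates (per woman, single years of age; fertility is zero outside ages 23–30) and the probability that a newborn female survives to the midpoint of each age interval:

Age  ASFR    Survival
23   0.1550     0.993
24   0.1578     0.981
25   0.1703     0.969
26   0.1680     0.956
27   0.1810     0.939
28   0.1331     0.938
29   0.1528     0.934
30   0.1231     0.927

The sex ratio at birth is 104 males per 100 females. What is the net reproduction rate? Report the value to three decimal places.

0.581

Proportion female at birth = 100 / (100 + 104) = 0.49020.
Each age group contributes 1 × ASFR × survival:
  23: 1 × 0.1550 × 0.993 = 0.15392
  24: 1 × 0.1578 × 0.981 = 0.15480
  25: 1 × 0.1703 × 0.969 = 0.16502
  26: 1 × 0.1680 × 0.956 = 0.16061
  27: 1 × 0.1810 × 0.939 = 0.16996
  28: 1 × 0.1331 × 0.938 = 0.12485
  29: 1 × 0.1528 × 0.934 = 0.14272
  30: 1 × 0.1231 × 0.927 = 0.11411
Sum = 1.18599
NRR = 0.49020 × 1.18599 = 0.58137
NRR < 1, so the cohort does not fully replace itself.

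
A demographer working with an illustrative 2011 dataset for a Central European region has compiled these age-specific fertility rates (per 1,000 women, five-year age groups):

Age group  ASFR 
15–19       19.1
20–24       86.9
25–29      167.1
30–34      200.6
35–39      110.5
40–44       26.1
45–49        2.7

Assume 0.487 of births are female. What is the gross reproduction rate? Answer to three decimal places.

1.493

Proportion female at birth = 0.487.
Sum of ASFRs = 19.1 + 86.9 + 167.1 + 200.6 + 110.5 + 26.1 + 2.7 = 613.0
TFR = 5 × 613.0 / 1000 = 3.065
GRR = 0.487 × 3.065 = 1.49266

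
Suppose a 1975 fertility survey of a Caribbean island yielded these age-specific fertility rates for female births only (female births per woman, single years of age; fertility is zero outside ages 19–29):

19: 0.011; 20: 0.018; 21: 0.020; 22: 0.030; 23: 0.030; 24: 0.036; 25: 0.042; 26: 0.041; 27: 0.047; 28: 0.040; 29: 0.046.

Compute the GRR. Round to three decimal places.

0.361

Sum of female ASFRs = 0.011 + 0.018 + 0.020 + 0.030 + 0.030 + 0.036 + 0.042 + 0.041 + 0.047 + 0.040 + 0.046 = 0.361
GRR = 0.361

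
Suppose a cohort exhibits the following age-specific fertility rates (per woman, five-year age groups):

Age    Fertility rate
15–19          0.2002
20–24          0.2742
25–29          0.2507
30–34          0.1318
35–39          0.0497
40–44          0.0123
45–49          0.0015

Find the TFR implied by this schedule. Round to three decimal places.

Sum of ASFRs = 0.2002 + 0.2742 + 0.2507 + 0.1318 + 0.0497 + 0.0123 + 0.0015 = 0.9204
TFR = 5 × 0.9204 = 4.602

4.602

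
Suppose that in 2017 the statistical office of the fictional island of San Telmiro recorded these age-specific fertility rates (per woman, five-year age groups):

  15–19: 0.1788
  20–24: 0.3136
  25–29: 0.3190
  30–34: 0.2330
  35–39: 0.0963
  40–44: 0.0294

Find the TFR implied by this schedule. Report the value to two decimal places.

5.85

Sum of ASFRs = 0.1788 + 0.3136 + 0.3190 + 0.2330 + 0.0963 + 0.0294 = 1.1701
TFR = 5 × 1.1701 = 5.8505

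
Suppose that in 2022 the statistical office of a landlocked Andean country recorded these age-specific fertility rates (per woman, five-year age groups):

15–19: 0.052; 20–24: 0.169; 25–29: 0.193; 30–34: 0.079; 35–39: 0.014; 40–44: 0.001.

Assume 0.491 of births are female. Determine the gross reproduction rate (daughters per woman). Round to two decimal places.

1.25

Proportion female at birth = 0.491.
Sum of ASFRs = 0.052 + 0.169 + 0.193 + 0.079 + 0.014 + 0.001 = 0.508
TFR = 5 × 0.508 = 2.54
GRR = 0.491 × 2.54 = 1.24714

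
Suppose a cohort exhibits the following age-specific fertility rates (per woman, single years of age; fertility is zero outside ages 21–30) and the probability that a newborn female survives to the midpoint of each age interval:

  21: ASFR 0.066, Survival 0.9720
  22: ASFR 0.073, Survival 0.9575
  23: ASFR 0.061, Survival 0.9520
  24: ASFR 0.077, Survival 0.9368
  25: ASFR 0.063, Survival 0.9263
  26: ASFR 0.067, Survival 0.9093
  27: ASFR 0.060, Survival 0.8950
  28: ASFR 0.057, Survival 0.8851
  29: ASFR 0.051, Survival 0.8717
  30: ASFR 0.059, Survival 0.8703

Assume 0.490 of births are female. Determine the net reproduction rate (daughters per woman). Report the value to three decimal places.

0.286

Proportion female at birth = 0.490.
Per-age-group product (1 × ASFR × survival probability):
  21: 1 × 0.066 × 0.9720 = 0.06415
  22: 1 × 0.073 × 0.9575 = 0.06990
  23: 1 × 0.061 × 0.9520 = 0.05807
  24: 1 × 0.077 × 0.9368 = 0.07213
  25: 1 × 0.063 × 0.9263 = 0.05836
  26: 1 × 0.067 × 0.9093 = 0.06092
  27: 1 × 0.060 × 0.8950 = 0.05370
  28: 1 × 0.057 × 0.8851 = 0.05045
  29: 1 × 0.051 × 0.8717 = 0.04446
  30: 1 × 0.059 × 0.8703 = 0.05135
Sum = 0.58349
NRR = 0.490 × 0.58349 = 0.28591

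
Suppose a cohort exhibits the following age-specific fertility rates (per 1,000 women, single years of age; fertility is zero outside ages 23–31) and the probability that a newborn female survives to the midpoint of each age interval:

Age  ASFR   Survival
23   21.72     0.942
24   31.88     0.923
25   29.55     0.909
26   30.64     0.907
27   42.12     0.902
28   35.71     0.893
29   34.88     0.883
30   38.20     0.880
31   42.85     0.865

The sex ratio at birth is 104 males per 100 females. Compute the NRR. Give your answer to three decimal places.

0.135

Proportion female at birth = 100 / (100 + 104) = 0.49020.
Each age group contributes 1 × ASFR × survival:
  23: 1 × 21.72/1000 × 0.942 = 0.02046
  24: 1 × 31.88/1000 × 0.923 = 0.02943
  25: 1 × 29.55/1000 × 0.909 = 0.02686
  26: 1 × 30.64/1000 × 0.907 = 0.02779
  27: 1 × 42.12/1000 × 0.902 = 0.03799
  28: 1 × 35.71/1000 × 0.893 = 0.03189
  29: 1 × 34.88/1000 × 0.883 = 0.03080
  30: 1 × 38.20/1000 × 0.880 = 0.03362
  31: 1 × 42.85/1000 × 0.865 = 0.03707
Sum = 0.27591
NRR = 0.49020 × 0.27591 = 0.13525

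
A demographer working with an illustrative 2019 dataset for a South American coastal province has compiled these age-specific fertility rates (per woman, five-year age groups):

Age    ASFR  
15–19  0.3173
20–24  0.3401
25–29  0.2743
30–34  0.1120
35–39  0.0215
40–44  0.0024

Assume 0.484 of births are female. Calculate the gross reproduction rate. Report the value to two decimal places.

2.58

Proportion female at birth = 0.484.
Sum of ASFRs = 0.3173 + 0.3401 + 0.2743 + 0.1120 + 0.0215 + 0.0024 = 1.0676
TFR = 5 × 1.0676 = 5.338
GRR = 0.484 × 5.338 = 2.58359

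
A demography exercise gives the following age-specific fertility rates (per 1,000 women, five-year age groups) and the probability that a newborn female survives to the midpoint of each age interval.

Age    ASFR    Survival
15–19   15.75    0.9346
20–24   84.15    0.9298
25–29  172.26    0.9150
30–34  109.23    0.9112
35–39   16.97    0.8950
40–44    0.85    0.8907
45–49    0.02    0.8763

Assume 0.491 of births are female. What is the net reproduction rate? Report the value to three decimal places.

0.899

Proportion female at birth = 0.491.
Weighting each age-specific rate by interval width and survival:
  15–19: 5 × 15.75/1000 × 0.9346 = 0.07360
  20–24: 5 × 84.15/1000 × 0.9298 = 0.39121
  25–29: 5 × 172.26/1000 × 0.9150 = 0.78809
  30–34: 5 × 109.23/1000 × 0.9112 = 0.49765
  35–39: 5 × 16.97/1000 × 0.8950 = 0.07594
  40–44: 5 × 0.85/1000 × 0.8907 = 0.00379
  45–49: 5 × 0.02/1000 × 0.8763 = 0.00009
Sum = 1.83037
NRR = 0.491 × 1.83037 = 0.89871
NRR < 1, so the cohort does not fully replace itself.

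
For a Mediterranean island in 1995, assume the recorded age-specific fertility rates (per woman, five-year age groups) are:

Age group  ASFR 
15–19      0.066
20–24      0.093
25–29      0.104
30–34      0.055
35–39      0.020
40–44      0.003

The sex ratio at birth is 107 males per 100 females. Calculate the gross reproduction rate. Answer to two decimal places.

Proportion female at birth = 100 / (100 + 107) = 0.48309.
Sum of ASFRs = 0.066 + 0.093 + 0.104 + 0.055 + 0.020 + 0.003 = 0.341
TFR = 5 × 0.341 = 1.705
GRR = 0.48309 × 1.705 = 0.82367

0.82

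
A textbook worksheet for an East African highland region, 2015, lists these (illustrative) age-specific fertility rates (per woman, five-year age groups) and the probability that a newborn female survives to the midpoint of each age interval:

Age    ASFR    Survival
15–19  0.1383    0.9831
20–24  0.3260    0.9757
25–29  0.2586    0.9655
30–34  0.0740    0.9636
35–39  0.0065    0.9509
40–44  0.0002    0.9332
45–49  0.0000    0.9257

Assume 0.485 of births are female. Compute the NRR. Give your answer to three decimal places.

1.895

Proportion female at birth = 0.485.
Per-age-group product (5 × ASFR × survival probability):
  15–19: 5 × 0.1383 × 0.9831 = 0.67981
  20–24: 5 × 0.3260 × 0.9757 = 1.59039
  25–29: 5 × 0.2586 × 0.9655 = 1.24839
  30–34: 5 × 0.0740 × 0.9636 = 0.35653
  35–39: 5 × 0.0065 × 0.9509 = 0.03090
  40–44: 5 × 0.0002 × 0.9332 = 0.00093
  45–49: 5 × 0.0000 × 0.9257 = 0.00000
Sum = 3.90695
NRR = 0.485 × 3.90695 = 1.89487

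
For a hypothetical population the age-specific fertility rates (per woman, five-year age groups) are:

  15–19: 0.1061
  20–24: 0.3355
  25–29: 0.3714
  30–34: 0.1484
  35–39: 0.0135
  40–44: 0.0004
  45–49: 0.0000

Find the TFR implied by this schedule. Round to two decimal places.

Sum of ASFRs = 0.1061 + 0.3355 + 0.3714 + 0.1484 + 0.0135 + 0.0004 + 0.0000 = 0.9753
TFR = 5 × 0.9753 = 4.8765

4.88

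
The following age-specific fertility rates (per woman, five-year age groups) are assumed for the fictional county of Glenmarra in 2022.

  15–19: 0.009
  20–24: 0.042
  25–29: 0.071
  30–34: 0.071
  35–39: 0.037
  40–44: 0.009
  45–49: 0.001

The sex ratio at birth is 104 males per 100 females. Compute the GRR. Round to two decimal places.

0.59

Proportion female at birth = 100 / (100 + 104) = 0.49020.
Sum of ASFRs = 0.009 + 0.042 + 0.071 + 0.071 + 0.037 + 0.009 + 0.001 = 0.240
TFR = 5 × 0.240 = 1.2
GRR = 0.49020 × 1.2 = 0.58824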